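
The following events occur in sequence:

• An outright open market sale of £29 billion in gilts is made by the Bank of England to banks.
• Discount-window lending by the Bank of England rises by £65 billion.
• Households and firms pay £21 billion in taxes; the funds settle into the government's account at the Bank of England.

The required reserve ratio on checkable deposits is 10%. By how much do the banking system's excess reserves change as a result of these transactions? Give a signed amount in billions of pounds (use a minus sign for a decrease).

OMO sale (to banks) £29 billion: reserves −£29B, deposits 0.
Discount-window loan £65 billion: reserves +£65B, deposits 0.
Government account inflow £21 billion: reserves −£21B, deposits −£21B.
Totals: Δreserves = +£15B, Δdeposits = −£21B.
Δrequired reserves = 10% × −£21B = −£2.1B.
Δexcess reserves = Δreserves − Δrequired = +£15B − (−£2.1B) = +£17.1 billion.

+£17.1 billion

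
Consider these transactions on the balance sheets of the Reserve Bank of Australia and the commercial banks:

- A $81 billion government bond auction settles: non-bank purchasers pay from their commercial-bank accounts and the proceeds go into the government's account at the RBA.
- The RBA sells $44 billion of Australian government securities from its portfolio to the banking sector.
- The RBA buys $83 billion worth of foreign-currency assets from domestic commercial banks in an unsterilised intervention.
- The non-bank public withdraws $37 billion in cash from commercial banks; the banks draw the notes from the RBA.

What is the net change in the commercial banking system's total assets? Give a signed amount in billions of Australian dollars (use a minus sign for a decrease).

RBA balance sheet:
  Assets:      Securities −$44B, Foreign assets +$83B
  Liabilities: Bank reserves −$79B, Currency in circulation +$37B, Government deposits +$81B
Commercial banking system:
  Assets:      Reserves at CB −$79B, Securities +$44B, Foreign assets −$83B
  Liabilities: Checkable deposits −$118B
Change in total bank assets = -$118 billion.

-$118 billion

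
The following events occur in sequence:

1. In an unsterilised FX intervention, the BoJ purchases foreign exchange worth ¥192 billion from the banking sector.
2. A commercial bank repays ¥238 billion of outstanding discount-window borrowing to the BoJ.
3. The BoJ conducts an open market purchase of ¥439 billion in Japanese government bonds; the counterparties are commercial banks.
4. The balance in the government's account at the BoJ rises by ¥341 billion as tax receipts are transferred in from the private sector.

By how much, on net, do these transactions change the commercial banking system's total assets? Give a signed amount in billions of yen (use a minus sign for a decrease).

-¥579 billion

FX purchase ¥192 billion: just an asset swap on bank balance sheets → 0.
Discount-window repayment ¥238 billion: bank balance sheets shrink → −¥238B.
OMO purchase (from banks) ¥439 billion: just an asset swap on bank balance sheets → 0.
Government account inflow ¥341 billion: bank balance sheets shrink → −¥341B.
Net: 0 − 238 + 0 − 341 = -¥579 billion.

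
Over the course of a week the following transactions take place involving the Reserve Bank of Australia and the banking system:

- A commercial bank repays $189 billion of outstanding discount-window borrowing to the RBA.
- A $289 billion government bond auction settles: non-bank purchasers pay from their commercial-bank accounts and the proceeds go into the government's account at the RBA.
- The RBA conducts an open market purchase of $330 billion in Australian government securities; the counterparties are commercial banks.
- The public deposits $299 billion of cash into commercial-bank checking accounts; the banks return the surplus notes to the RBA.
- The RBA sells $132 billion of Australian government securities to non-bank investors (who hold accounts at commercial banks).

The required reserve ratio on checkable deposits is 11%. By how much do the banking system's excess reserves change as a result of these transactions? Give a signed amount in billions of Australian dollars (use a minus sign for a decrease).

+$32.42 billion

Discount-window repayment $189 billion: reserves −$189B, deposits 0.
Government account inflow $289 billion: reserves −$289B, deposits −$289B.
OMO purchase (from banks) $330 billion: reserves +$330B, deposits 0.
Currency deposit $299 billion: reserves +$299B, deposits +$299B.
Asset sale (to non-banks) $132 billion: reserves −$132B, deposits −$132B.
Totals: Δreserves = +$19B, Δdeposits = −$122B.
Δrequired reserves = 11% × −$122B = −$13.42B.
Δexcess reserves = Δreserves − Δrequired = +$19B − (−$13.42B) = +$32.42 billion.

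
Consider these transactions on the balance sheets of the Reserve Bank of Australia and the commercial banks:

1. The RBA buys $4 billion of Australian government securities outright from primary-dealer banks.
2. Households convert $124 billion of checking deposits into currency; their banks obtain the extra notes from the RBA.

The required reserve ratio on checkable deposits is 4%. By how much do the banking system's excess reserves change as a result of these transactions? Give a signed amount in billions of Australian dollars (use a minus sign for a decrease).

OMO purchase (from banks) $4 billion: reserves +$4B, deposits 0.
Currency withdrawal $124 billion: reserves −$124B, deposits −$124B.
Totals: Δreserves = −$120B, Δdeposits = −$124B.
Δrequired reserves = 4% × −$124B = −$4.96B.
Δexcess reserves = Δreserves − Δrequired = −$120B − (−$4.96B) = -$115.04 billion.

-$115.04 billion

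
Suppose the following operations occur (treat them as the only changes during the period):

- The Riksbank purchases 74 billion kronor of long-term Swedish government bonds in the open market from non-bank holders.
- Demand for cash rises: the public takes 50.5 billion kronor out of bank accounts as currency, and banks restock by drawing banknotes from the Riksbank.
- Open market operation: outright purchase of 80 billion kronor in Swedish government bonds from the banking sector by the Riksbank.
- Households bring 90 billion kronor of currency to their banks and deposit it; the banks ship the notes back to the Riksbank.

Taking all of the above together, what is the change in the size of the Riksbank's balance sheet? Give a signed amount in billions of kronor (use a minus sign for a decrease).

+154 billion

Asset purchase (from non-banks) 74 billion kronor: a Riksbank asset is acquired → +74B.
Currency withdrawal 50.5 billion kronor: only the composition of liabilities changes → 0.
OMO purchase (from banks) 80 billion kronor: a Riksbank asset is acquired → +80B.
Currency deposit 90 billion kronor: only the composition of liabilities changes → 0.
Net: 74 + 0 + 80 + 0 = +154 billion.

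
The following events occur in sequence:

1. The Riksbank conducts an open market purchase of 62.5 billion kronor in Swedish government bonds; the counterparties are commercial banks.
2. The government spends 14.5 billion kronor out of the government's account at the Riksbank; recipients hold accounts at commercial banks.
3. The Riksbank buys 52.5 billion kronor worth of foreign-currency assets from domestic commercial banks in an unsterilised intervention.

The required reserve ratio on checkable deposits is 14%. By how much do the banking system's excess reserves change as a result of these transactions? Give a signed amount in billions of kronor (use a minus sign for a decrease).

OMO purchase (from banks) 62.5 billion kronor: reserves +62.5B, deposits 0.
Government spending 14.5 billion kronor: reserves +14.5B, deposits +14.5B.
FX purchase 52.5 billion kronor: reserves +52.5B, deposits 0.
Totals: Δreserves = +129.5B, Δdeposits = +14.5B.
Δrequired reserves = 14% × +14.5B = +2.03B.
Δexcess reserves = Δreserves − Δrequired = +129.5B − (+2.03B) = +127.47 billion.

+127.47 billion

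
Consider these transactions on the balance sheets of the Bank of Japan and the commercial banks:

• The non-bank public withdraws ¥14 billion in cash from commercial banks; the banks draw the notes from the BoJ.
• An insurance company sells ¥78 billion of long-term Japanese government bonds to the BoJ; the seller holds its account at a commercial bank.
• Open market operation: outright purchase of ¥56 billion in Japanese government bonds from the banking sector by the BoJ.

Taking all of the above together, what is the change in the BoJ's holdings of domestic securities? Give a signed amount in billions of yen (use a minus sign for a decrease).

+¥134 billion

BoJ balance sheet:
  Assets:      Securities +¥134B
  Liabilities: Bank reserves +¥120B, Currency in circulation +¥14B
So the change in the BoJ's holdings of domestic securities is +¥134 billion.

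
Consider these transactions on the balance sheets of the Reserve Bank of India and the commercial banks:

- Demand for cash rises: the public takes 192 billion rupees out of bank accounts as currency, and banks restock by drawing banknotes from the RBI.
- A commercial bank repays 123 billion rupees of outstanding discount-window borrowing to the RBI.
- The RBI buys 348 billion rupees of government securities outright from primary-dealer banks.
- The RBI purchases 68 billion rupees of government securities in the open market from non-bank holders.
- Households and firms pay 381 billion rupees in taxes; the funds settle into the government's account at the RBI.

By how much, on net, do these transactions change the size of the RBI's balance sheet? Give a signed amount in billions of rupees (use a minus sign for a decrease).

+293 billion

Currency withdrawal 192 billion rupees: only the composition of liabilities changes → 0.
Discount-window repayment 123 billion rupees: an RBI asset is shed → −123B.
OMO purchase (from banks) 348 billion rupees: an RBI asset is acquired → +348B.
Asset purchase (from non-banks) 68 billion rupees: an RBI asset is acquired → +68B.
Government account inflow 381 billion rupees: only the composition of liabilities changes → 0.
Net: 0 − 123 + 348 + 68 + 0 = +293 billion.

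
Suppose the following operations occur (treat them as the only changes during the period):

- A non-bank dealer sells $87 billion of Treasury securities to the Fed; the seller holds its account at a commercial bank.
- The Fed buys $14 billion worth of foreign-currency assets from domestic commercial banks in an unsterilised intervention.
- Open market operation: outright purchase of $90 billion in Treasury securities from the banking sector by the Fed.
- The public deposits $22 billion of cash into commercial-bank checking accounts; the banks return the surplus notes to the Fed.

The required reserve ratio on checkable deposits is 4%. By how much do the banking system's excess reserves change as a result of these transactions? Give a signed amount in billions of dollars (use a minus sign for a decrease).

Asset purchase (from non-banks) $87 billion: reserves +$87B, deposits +$87B.
FX purchase $14 billion: reserves +$14B, deposits 0.
OMO purchase (from banks) $90 billion: reserves +$90B, deposits 0.
Currency deposit $22 billion: reserves +$22B, deposits +$22B.
Totals: Δreserves = +$213B, Δdeposits = +$109B.
Δrequired reserves = 4% × +$109B = +$4.36B.
Δexcess reserves = Δreserves − Δrequired = +$213B − (+$4.36B) = +$208.64 billion.

+$208.64 billion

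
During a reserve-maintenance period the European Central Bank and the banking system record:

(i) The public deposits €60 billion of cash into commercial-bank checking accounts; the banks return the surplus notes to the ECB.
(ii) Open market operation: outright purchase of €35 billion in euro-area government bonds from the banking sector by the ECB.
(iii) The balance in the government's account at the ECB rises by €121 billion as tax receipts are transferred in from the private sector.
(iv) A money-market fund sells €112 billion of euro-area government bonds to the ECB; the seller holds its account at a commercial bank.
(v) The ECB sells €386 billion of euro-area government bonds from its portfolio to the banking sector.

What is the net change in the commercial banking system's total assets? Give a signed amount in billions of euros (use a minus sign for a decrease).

ECB balance sheet:
  Assets:      Securities −€239B
  Liabilities: Bank reserves −€300B, Currency in circulation −€60B, Government deposits +€121B
Commercial banking system:
  Assets:      Reserves at CB −€300B, Securities +€351B
  Liabilities: Checkable deposits +€51B
Change in total bank assets = +€51 billion.

+€51 billion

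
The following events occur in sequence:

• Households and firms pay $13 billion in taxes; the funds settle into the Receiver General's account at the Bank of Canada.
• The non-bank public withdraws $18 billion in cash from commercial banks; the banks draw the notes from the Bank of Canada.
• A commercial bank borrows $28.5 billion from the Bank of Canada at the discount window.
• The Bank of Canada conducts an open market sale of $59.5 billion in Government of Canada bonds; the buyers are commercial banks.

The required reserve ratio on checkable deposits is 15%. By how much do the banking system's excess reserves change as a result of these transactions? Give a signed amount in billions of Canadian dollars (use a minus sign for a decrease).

-$57.35 billion

Government account inflow $13 billion: reserves −$13B, deposits −$13B.
Currency withdrawal $18 billion: reserves −$18B, deposits −$18B.
Discount-window loan $28.5 billion: reserves +$28.5B, deposits 0.
OMO sale (to banks) $59.5 billion: reserves −$59.5B, deposits 0.
Totals: Δreserves = −$62B, Δdeposits = −$31B.
Δrequired reserves = 15% × −$31B = −$4.65B.
Δexcess reserves = Δreserves − Δrequired = −$62B − (−$4.65B) = -$57.35 billion.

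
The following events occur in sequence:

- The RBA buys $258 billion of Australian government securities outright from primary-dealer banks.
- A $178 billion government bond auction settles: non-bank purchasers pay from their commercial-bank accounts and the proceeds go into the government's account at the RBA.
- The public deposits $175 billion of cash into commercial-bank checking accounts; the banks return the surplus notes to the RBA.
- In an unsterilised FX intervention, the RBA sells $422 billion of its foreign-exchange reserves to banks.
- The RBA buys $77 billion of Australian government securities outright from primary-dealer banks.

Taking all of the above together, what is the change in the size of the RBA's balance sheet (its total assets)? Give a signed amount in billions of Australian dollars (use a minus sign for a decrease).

-$87 billion

OMO purchase (from banks) $258 billion: an RBA asset is acquired → +$258B.
Government account inflow $178 billion: only the composition of liabilities changes → 0.
Currency deposit $175 billion: only the composition of liabilities changes → 0.
FX sale $422 billion: an RBA asset is shed → −$422B.
OMO purchase (from banks) $77 billion: an RBA asset is acquired → +$77B.
Net: 258 + 0 + 0 − 422 + 77 = -$87 billion.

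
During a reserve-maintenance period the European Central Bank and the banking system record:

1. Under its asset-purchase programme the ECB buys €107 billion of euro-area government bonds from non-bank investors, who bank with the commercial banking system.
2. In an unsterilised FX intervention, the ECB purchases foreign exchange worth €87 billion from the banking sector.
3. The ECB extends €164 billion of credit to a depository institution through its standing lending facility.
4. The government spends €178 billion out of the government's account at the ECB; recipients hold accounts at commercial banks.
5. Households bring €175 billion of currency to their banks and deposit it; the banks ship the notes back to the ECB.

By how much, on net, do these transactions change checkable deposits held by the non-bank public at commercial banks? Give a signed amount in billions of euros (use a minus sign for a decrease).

ECB balance sheet:
  Assets:      Securities +€107B, Loans to banks +€164B, Foreign assets +€87B
  Liabilities: Bank reserves +€711B, Currency in circulation −€175B, Government deposits −€178B
Commercial banking system:
  Assets:      Reserves at CB +€711B, Foreign assets −€87B
  Liabilities: Checkable deposits +€460B, Borrowings from CB +€164B
So the change in checkable deposits held by the non-bank public at commercial banks is +€460 billion.

+€460 billion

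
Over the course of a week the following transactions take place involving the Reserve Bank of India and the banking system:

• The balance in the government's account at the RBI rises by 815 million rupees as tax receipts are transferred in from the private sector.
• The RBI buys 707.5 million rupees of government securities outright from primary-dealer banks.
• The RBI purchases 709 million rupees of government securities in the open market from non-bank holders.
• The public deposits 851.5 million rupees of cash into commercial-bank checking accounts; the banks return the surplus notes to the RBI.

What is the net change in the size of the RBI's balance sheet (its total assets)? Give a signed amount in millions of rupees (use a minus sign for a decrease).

+1416.5 million

Government account inflow 815 million rupees: only the composition of liabilities changes → 0.
OMO purchase (from banks) 707.5 million rupees: an RBI asset is acquired → +707.5M.
Asset purchase (from non-banks) 709 million rupees: an RBI asset is acquired → +709M.
Currency deposit 851.5 million rupees: only the composition of liabilities changes → 0.
Net: 0 + 707.5 + 709 + 0 = +1416.5 million.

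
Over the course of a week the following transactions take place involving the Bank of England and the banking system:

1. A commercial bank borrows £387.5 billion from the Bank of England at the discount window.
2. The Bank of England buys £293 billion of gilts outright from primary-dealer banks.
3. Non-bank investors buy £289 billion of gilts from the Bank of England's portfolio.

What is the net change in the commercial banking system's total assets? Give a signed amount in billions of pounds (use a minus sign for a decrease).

Discount-window loan £387.5 billion: bank balance sheets expand → +£387.5B.
OMO purchase (from banks) £293 billion: just an asset swap on bank balance sheets → 0.
Asset sale (to non-banks) £289 billion: bank balance sheets shrink → −£289B.
Net: 387.5 + 0 − 289 = +£98.5 billion.

+£98.5 billion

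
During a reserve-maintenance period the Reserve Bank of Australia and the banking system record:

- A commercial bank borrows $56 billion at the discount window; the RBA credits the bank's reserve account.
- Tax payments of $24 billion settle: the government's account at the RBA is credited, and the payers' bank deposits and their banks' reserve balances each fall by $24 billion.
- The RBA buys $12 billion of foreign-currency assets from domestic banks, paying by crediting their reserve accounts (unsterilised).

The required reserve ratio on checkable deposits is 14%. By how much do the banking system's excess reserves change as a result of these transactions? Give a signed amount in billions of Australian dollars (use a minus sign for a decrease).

Discount-window loan $56 billion: reserves +$56B, deposits 0.
Government account inflow $24 billion: reserves −$24B, deposits −$24B.
FX purchase $12 billion: reserves +$12B, deposits 0.
Totals: Δreserves = +$44B, Δdeposits = −$24B.
Δrequired reserves = 14% × −$24B = −$3.36B.
Δexcess reserves = Δreserves − Δrequired = +$44B − (−$3.36B) = +$47.36 billion.

+$47.36 billion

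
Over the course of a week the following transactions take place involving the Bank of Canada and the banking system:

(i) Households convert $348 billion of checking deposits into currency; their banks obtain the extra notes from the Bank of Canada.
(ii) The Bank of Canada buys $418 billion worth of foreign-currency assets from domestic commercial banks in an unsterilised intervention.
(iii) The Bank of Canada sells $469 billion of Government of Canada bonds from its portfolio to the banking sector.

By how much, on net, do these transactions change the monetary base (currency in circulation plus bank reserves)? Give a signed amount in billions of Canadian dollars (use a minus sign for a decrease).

Currency withdrawal $348 billion: just a shift between currency and reserves — both are base money → 0.
FX purchase $418 billion: Bank of Canada balance sheet expands → +$418B.
OMO sale (to banks) $469 billion: Bank of Canada balance sheet contracts → −$469B.
Net: 0 + 418 − 469 = -$51 billion.

-$51 billion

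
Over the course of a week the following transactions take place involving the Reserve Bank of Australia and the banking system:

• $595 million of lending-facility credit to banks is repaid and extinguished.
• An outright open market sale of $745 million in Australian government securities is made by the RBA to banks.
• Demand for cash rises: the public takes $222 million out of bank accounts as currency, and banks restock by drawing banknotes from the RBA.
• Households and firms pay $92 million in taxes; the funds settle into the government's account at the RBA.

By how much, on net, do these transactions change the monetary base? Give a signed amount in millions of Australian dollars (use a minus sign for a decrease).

-$1432 million

Discount-window repayment $595 million: RBA balance sheet contracts → −$595M.
OMO sale (to banks) $745 million: RBA balance sheet contracts → −$745M.
Currency withdrawal $222 million: just a shift between currency and reserves — both are base money → 0.
Government account inflow $92 million: reserves shift to a non-base liability → −$92M.
Net: −595 − 745 + 0 − 92 = -$1432 million.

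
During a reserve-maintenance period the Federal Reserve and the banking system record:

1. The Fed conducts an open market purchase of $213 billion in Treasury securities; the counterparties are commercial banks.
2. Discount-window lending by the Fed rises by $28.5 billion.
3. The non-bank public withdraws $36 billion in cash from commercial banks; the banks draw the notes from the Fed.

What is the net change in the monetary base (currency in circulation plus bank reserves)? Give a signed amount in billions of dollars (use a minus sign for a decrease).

Fed balance sheet:
  Assets:      Securities +$213B, Loans to banks +$28.5B
  Liabilities: Bank reserves +$205.5B, Currency in circulation +$36B
Monetary base = currency + reserves: +$36B + (+$205.5B) = +$241.5 billion.

+$241.5 billion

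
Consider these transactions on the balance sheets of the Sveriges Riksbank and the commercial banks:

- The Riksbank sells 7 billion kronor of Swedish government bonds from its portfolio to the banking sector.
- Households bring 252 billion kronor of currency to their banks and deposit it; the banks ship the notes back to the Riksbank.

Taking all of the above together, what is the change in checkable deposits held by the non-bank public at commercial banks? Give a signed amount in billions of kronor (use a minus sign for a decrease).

Riksbank balance sheet:
  Assets:      Securities −7B
  Liabilities: Bank reserves +245B, Currency in circulation −252B
Commercial banking system:
  Assets:      Reserves at CB +245B, Securities +7B
  Liabilities: Checkable deposits +252B
So the change in checkable deposits held by the non-bank public at commercial banks is +252 billion.

+252 billion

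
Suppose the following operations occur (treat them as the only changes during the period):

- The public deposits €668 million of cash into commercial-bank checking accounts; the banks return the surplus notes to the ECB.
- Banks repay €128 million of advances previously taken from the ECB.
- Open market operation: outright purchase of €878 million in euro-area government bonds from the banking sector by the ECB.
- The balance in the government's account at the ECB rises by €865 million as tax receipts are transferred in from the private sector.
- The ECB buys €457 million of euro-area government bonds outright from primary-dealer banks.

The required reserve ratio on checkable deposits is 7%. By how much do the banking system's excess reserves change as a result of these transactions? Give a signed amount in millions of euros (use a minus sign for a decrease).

+€1023.79 million

Currency deposit €668 million: reserves +€668M, deposits +€668M.
Discount-window repayment €128 million: reserves −€128M, deposits 0.
OMO purchase (from banks) €878 million: reserves +€878M, deposits 0.
Government account inflow €865 million: reserves −€865M, deposits −€865M.
OMO purchase (from banks) €457 million: reserves +€457M, deposits 0.
Totals: Δreserves = +€1010M, Δdeposits = −€197M.
Δrequired reserves = 7% × −€197M = −€13.79M.
Δexcess reserves = Δreserves − Δrequired = +€1010M − (−€13.79M) = +€1023.79 million.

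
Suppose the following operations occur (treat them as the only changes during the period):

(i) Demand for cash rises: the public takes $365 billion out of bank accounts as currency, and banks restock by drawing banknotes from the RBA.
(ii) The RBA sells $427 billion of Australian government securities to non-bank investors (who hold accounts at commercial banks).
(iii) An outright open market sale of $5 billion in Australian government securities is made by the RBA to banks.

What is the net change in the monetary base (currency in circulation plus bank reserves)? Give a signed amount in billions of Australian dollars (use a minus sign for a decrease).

RBA balance sheet:
  Assets:      Securities −$432B
  Liabilities: Bank reserves −$797B, Currency in circulation +$365B
Commercial banking system:
  Assets:      Reserves at CB −$797B, Securities +$5B
  Liabilities: Checkable deposits −$792B
Monetary base = currency + reserves: +$365B + (−$797B) = -$432 billion.

-$432 billion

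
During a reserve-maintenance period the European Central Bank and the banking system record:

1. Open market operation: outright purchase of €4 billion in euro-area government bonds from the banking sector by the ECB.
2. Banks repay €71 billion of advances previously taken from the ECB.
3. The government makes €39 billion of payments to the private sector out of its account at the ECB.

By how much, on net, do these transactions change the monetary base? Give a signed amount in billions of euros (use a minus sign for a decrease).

OMO purchase (from banks) €4 billion: ECB balance sheet expands → +€4B.
Discount-window repayment €71 billion: ECB balance sheet contracts → −€71B.
Government spending €39 billion: a non-base liability converts back to reserves → +€39B.
Net: 4 − 71 + 39 = -€28 billion.

-€28 billion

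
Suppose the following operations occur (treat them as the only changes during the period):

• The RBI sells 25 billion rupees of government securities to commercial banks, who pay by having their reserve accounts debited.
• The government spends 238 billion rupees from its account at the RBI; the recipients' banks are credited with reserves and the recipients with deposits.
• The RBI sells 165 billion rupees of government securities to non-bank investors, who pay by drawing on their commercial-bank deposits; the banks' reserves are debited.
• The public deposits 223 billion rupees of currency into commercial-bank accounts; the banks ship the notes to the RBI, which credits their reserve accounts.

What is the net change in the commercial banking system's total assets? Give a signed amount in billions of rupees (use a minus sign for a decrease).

RBI balance sheet:
  Assets:      Securities −190B
  Liabilities: Bank reserves +271B, Currency in circulation −223B, Government deposits −238B
Commercial banking system:
  Assets:      Reserves at CB +271B, Securities +25B
  Liabilities: Checkable deposits +296B
Change in total bank assets = +296 billion.

+296 billion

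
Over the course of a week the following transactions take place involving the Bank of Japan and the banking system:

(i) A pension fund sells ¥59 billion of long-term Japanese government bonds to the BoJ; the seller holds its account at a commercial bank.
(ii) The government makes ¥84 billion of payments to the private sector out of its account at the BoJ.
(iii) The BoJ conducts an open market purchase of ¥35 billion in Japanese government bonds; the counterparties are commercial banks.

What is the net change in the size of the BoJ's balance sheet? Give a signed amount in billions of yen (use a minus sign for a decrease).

Asset purchase (from non-banks) ¥59 billion: a BoJ asset is acquired → +¥59B.
Government spending ¥84 billion: only the composition of liabilities changes → 0.
OMO purchase (from banks) ¥35 billion: a BoJ asset is acquired → +¥35B.
Net: 59 + 0 + 35 = +¥94 billion.

+¥94 billion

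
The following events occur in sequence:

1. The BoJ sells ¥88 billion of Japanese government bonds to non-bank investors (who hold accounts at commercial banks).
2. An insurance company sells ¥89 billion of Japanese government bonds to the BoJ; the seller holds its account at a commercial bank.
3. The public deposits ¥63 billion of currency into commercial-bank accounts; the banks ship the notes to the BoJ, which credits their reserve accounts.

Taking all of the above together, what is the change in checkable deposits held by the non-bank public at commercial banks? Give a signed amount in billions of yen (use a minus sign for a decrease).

+¥64 billion

Asset sale (to non-banks) ¥88 billion: non-bank counterparties' bank balances fall → −¥88B.
Asset purchase (from non-banks) ¥89 billion: non-bank counterparties' bank balances rise → +¥89B.
Currency deposit ¥63 billion: non-bank counterparties' bank balances rise → +¥63B.
Net: −88 + 89 + 63 = +¥64 billion.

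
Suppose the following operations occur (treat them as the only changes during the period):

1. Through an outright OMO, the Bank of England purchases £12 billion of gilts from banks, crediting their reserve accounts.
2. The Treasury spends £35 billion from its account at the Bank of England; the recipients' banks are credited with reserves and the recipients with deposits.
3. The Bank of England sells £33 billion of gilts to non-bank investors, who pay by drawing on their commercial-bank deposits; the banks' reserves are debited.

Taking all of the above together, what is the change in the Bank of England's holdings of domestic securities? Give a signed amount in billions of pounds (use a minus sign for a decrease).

-£21 billion

Bank of England balance sheet:
  Assets:      Securities −£21B
  Liabilities: Bank reserves +£14B, Government deposits −£35B
Commercial banking system:
  Assets:      Reserves at CB +£14B, Securities −£12B
  Liabilities: Checkable deposits +£2B
So the change in the Bank of England's holdings of domestic securities is -£21 billion.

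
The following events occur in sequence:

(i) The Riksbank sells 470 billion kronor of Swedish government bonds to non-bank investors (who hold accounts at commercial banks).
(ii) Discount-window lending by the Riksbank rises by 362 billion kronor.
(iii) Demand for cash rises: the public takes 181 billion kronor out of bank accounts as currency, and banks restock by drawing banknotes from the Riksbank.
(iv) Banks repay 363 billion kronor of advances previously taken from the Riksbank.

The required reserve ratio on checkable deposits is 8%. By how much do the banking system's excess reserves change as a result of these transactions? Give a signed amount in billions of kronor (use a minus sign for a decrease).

-599.92 billion

Asset sale (to non-banks) 470 billion kronor: reserves −470B, deposits −470B.
Discount-window loan 362 billion kronor: reserves +362B, deposits 0.
Currency withdrawal 181 billion kronor: reserves −181B, deposits −181B.
Discount-window repayment 363 billion kronor: reserves −363B, deposits 0.
Totals: Δreserves = −652B, Δdeposits = −651B.
Δrequired reserves = 8% × −651B = −52.08B.
Δexcess reserves = Δreserves − Δrequired = −652B − (−52.08B) = -599.92 billion.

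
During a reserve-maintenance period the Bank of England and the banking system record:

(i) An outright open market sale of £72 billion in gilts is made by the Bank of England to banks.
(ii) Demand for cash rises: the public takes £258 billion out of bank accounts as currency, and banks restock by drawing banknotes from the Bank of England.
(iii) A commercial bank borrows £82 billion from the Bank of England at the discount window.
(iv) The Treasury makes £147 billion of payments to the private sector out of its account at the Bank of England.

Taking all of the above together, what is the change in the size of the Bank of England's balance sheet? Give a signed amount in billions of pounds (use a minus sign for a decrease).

+£10 billion

Bank of England balance sheet:
  Assets:      Securities −£72B, Loans to banks +£82B
  Liabilities: Bank reserves −£101B, Currency in circulation +£258B, Government deposits −£147B
Change in total Bank of England assets = +£10 billion.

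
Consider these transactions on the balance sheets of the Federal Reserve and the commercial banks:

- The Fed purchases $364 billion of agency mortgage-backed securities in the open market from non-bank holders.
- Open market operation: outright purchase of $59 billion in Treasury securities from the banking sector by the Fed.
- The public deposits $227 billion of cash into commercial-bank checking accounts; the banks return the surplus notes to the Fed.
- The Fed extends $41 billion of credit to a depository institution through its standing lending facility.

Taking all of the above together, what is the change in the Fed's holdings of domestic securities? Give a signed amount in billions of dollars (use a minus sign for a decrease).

Asset purchase (from non-banks) $364 billion: securities added to the Fed's portfolio → +$364B.
OMO purchase (from banks) $59 billion: securities added to the Fed's portfolio → +$59B.
Currency deposit $227 billion: the Fed's securities portfolio is untouched → 0.
Discount-window loan $41 billion: the Fed's securities portfolio is untouched → 0.
Net: 364 + 59 + 0 + 0 = +$423 billion.

+$423 billion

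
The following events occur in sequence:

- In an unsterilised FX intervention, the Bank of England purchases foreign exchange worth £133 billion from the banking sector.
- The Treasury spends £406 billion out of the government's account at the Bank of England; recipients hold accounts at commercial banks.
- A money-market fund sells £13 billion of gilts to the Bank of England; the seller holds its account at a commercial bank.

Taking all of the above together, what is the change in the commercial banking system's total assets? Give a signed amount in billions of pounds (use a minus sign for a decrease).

+£419 billion

FX purchase £133 billion: just an asset swap on bank balance sheets → 0.
Government spending £406 billion: bank balance sheets expand → +£406B.
Asset purchase (from non-banks) £13 billion: bank balance sheets expand → +£13B.
Net: 0 + 406 + 13 = +£419 billion.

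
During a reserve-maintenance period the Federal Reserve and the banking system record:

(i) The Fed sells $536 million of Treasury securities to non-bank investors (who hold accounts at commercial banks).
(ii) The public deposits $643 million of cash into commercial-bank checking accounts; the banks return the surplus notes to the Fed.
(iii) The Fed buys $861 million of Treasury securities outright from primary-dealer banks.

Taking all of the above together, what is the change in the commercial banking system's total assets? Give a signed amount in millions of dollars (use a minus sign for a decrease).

+$107 million

Fed balance sheet:
  Assets:      Securities +$325M
  Liabilities: Bank reserves +$968M, Currency in circulation −$643M
Commercial banking system:
  Assets:      Reserves at CB +$968M, Securities −$861M
  Liabilities: Checkable deposits +$107M
Change in total bank assets = +$107 million.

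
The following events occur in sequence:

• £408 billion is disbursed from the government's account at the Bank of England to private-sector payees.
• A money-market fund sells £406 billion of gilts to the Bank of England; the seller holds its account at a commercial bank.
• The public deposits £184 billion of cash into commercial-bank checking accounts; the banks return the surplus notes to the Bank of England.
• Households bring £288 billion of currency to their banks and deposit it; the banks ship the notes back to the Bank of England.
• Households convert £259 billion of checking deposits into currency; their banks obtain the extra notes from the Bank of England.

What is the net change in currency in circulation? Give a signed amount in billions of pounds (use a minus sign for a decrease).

Government spending £408 billion: no currency enters or leaves circulation → 0.
Asset purchase (from non-banks) £406 billion: no currency enters or leaves circulation → 0.
Currency deposit £184 billion: notes return to the central bank → −£184B.
Currency deposit £288 billion: notes return to the central bank → −£288B.
Currency withdrawal £259 billion: notes leave the central bank → +£259B.
Net: 0 + 0 − 184 − 288 + 259 = -£213 billion.

-£213 billion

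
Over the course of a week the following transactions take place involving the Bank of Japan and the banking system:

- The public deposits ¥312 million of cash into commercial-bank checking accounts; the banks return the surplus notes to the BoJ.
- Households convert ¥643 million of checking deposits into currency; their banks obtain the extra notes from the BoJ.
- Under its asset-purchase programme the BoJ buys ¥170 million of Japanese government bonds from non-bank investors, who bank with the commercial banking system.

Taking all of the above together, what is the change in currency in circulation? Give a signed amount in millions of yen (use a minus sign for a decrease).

BoJ balance sheet:
  Assets:      Securities +¥170M
  Liabilities: Bank reserves −¥161M, Currency in circulation +¥331M
So the change in currency in circulation is +¥331 million.

+¥331 million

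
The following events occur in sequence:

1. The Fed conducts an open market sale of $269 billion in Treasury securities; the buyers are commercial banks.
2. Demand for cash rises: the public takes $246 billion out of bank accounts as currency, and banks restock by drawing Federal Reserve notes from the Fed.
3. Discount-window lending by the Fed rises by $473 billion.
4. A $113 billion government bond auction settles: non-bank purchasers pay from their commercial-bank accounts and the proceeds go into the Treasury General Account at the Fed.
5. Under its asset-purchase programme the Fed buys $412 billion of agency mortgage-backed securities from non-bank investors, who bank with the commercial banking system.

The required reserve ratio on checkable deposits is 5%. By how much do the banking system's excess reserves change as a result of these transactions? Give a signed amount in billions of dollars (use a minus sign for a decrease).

OMO sale (to banks) $269 billion: reserves −$269B, deposits 0.
Currency withdrawal $246 billion: reserves −$246B, deposits −$246B.
Discount-window loan $473 billion: reserves +$473B, deposits 0.
Government account inflow $113 billion: reserves −$113B, deposits −$113B.
Asset purchase (from non-banks) $412 billion: reserves +$412B, deposits +$412B.
Totals: Δreserves = +$257B, Δdeposits = +$53B.
Δrequired reserves = 5% × +$53B = +$2.65B.
Δexcess reserves = Δreserves − Δrequired = +$257B − (+$2.65B) = +$254.35 billion.

+$254.35 billion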